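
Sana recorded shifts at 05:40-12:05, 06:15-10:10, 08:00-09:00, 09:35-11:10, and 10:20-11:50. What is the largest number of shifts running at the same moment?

Walk the sorted start/end points keeping a running depth.
The depth first hits 3 at 08:00.

3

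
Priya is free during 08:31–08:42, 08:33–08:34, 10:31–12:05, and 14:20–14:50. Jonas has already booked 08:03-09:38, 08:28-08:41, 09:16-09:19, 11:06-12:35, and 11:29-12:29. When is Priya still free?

10:31-11:06, 14:20-14:50

Merge the first list: 08:31-08:42, 10:31-12:05, 14:20-14:50.
Merge the second list: 08:03-09:38, 11:06-12:35.
08:31-08:42 lies entirely inside B → drops out.
10:31-12:05 with B removed leaves 10:31-11:06.
14:20-14:50 is untouched.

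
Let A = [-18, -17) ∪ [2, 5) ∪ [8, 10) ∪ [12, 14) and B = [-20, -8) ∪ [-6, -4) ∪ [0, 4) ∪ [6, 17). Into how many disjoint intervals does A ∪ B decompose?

4

A ∪ B = [-20, -8), [-6, -4), [0, 5), [6, 17).
That is 4 disjoint pieces.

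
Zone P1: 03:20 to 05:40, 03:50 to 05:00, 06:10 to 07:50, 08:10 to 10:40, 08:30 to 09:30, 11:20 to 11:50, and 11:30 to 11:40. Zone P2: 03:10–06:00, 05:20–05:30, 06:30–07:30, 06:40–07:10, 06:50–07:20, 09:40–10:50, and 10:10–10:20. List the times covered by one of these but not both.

A, merged: 03:20–05:40, 06:10–07:50, 08:10–10:40, 11:20–11:50.
B, merged: 03:10–06:00, 06:30–07:30, 09:40–10:50.
A but not B: 06:10–06:30, 07:30–07:50, 08:10–09:40, 11:20–11:50.
B but not A: 03:10–03:20, 05:40–06:00, 10:40–10:50.
Combining gives A △ B.

03:10–03:20, 05:40–06:00, 06:10–06:30, 07:30–07:50, 08:10–09:40, 10:40–10:50, 11:20–11:50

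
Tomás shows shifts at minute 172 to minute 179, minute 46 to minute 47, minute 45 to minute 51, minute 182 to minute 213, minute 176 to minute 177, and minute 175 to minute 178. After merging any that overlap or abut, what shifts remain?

Sort by start: minute 45 to minute 51, minute 46 to minute 47, minute 172 to minute 179, minute 175 to minute 178, minute 176 to minute 177, minute 182 to minute 213.
minute 46 to minute 47 overlaps/touches minute 45 to minute 51 → extend to minute 45 to minute 51.
minute 172 to minute 179 is disjoint → start new block.
minute 175 to minute 178 overlaps/touches minute 172 to minute 179 → extend to minute 172 to minute 179.
minute 176 to minute 177 overlaps/touches minute 172 to minute 179 → extend to minute 172 to minute 179.
minute 182 to minute 213 is disjoint → start new block.

minute 45 to minute 51, minute 172 to minute 179, minute 182 to minute 213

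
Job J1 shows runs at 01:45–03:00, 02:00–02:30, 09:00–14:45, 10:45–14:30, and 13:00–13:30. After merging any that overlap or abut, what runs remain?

01:45-03:00, 09:00-14:45

02:00-02:30 overlaps/touches 01:45-03:00 → extend to 01:45-03:00.
09:00-14:45 is disjoint → start new block.
10:45-14:30 overlaps/touches 09:00-14:45 → extend to 09:00-14:45.
13:00-13:30 overlaps/touches 09:00-14:45 → extend to 09:00-14:45.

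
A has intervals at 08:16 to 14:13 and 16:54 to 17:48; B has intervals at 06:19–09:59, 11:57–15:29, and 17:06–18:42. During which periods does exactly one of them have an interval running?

06:19-08:16, 09:59-11:57, 14:13-15:29, 16:54-17:06, 17:48-18:42

Only in the first: 09:59-11:57, 16:54-17:06.
Only in the second: 06:19-08:16, 14:13-15:29, 17:48-18:42.
Together these are the periods covered by exactly one.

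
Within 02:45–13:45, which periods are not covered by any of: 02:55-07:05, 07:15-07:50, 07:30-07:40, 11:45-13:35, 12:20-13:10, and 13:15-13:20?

The merged coverage is 02:55-07:05, 07:15-07:50, 11:45-13:35.
Gaps within 02:45-13:45: 02:45-02:55, 07:05-07:15, 07:50-11:45, 13:35-13:45.

02:45-02:55, 07:05-07:15, 07:50-11:45, 13:35-13:45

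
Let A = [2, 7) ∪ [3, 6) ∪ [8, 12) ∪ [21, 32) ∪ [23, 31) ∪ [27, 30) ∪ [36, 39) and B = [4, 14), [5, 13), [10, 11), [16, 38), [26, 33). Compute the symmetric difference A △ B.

First set merges to [2, 7), [8, 12), [21, 32), [36, 39).
Second set merges to [4, 14), [16, 38).
A \ B = [2, 4), [38, 39).
B \ A = [7, 8), [12, 14), [16, 21), [32, 36).
Union of the two gives the symmetric difference.

[2, 4) ∪ [7, 8) ∪ [12, 14) ∪ [16, 21) ∪ [32, 36) ∪ [38, 39)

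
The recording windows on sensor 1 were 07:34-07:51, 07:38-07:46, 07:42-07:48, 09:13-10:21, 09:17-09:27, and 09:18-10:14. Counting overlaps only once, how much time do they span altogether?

Merged: 07:34–07:51, 09:13–10:21.
Lengths: 17 min + 1 h 8 min = 1 h 25 min.

1 h 25 min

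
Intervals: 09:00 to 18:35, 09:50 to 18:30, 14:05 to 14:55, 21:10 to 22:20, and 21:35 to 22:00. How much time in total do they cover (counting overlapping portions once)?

10 h 45 min

Merged: 09:00-18:35, 21:10-22:20.
Lengths: 9 h 35 min + 1 h 10 min = 10 h 45 min.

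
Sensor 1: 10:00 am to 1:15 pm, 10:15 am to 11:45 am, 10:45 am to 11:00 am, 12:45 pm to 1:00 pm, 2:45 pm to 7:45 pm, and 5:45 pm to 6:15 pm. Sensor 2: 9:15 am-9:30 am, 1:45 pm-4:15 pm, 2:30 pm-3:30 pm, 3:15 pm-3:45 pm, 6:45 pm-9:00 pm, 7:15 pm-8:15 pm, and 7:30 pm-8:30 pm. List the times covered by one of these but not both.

Merge the first list: 10:00 am–1:15 pm, 2:45 pm–7:45 pm.
Merge the second list: 9:15 am–9:30 am, 1:45 pm–4:15 pm, 6:45 pm–9:00 pm.
Only in the first: 10:00 am–1:15 pm, 4:15 pm–6:45 pm.
Only in the second: 9:15 am–9:30 am, 1:45 pm–2:45 pm, 7:45 pm–9:00 pm.
Together these are the periods covered by exactly one.

9:15 am–9:30 am, 10:00 am–1:15 pm, 1:45 pm–2:45 pm, 4:15 pm–6:45 pm, 7:45 pm–9:00 pm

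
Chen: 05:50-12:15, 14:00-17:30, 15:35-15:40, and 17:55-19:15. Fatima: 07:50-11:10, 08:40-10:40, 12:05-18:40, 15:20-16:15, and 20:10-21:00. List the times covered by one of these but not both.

A, merged: 05:50–12:15, 14:00–17:30, 17:55–19:15.
B, merged: 07:50–11:10, 12:05–18:40, 20:10–21:00.
A \ B = 05:50–07:50, 11:10–12:05, 18:40–19:15.
B \ A = 12:15–14:00, 17:30–17:55, 20:10–21:00.
Union of the two gives the symmetric difference.

05:50–07:50, 11:10–12:05, 12:15–14:00, 17:30–17:55, 18:40–19:15, 20:10–21:00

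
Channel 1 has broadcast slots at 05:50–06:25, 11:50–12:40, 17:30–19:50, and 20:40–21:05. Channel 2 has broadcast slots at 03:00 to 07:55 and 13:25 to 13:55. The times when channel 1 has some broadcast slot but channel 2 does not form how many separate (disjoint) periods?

3

A \ B = 11:50–12:40, 17:30–19:50, 20:40–21:05.
That is 3 disjoint pieces.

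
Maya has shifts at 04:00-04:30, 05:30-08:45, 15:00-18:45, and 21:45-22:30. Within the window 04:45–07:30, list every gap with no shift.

Covered (merged): 04:00-04:30, 05:30-08:45, 15:00-18:45, 21:45-22:30.
Uncovered inside 04:45-07:30: 04:45-05:30.

04:45-05:30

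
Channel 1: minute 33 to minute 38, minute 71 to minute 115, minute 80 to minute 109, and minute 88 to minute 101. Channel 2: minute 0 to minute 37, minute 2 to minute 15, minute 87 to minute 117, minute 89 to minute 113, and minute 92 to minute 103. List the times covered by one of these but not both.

minute 0 to minute 33, minute 37 to minute 38, minute 71 to minute 87, minute 115 to minute 117

First set merges to minute 33 to minute 38, minute 71 to minute 115.
Second set merges to minute 0 to minute 37, minute 87 to minute 117.
A \ B = minute 37 to minute 38, minute 71 to minute 87.
B \ A = minute 0 to minute 33, minute 115 to minute 117.
Union of the two gives the symmetric difference.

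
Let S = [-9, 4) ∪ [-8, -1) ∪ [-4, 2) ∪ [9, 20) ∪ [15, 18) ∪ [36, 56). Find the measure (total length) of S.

Merged: [-9, 4), [9, 20), [36, 56).
Lengths: 13 + 11 + 20 = 44.

44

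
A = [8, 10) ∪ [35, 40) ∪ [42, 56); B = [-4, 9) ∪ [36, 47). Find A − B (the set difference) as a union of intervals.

[9, 10) ∪ [35, 36) ∪ [47, 56)

[8, 10) with B removed leaves [9, 10).
[35, 40) with B removed leaves [35, 36).
[42, 56) with B removed leaves [47, 56).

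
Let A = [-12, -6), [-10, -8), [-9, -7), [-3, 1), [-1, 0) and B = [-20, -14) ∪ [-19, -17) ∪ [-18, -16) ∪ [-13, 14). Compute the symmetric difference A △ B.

First set merges to [-12, -6), [-3, 1).
Second set merges to [-20, -14), [-13, 14).
A but not B: none.
B but not A: [-20, -14), [-13, -12), [-6, -3), [1, 14).
Combining gives A △ B.

[-20, -14) ∪ [-13, -12) ∪ [-6, -3) ∪ [1, 14)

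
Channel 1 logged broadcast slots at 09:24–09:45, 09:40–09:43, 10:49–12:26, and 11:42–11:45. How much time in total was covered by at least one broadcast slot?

1 h 58 min

Merged: 09:24–09:45, 10:49–12:26.
Lengths: 21 min + 1 h 37 min = 1 h 58 min.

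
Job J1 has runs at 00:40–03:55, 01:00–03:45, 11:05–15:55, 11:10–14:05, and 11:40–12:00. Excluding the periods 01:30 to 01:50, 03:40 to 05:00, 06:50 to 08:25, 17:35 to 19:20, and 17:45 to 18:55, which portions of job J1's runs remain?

00:40–01:30, 01:50–03:40, 11:05–15:55

First set merges to 00:40–03:55, 11:05–15:55.
Second set merges to 01:30–01:50, 03:40–05:00, 06:50–08:25, 17:35–19:20.
00:40–03:55 with B removed leaves 00:40–01:30, 01:50–03:40.
11:05–15:55 is untouched.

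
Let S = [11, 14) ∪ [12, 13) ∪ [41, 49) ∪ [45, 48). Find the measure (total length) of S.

11

Merged: [11, 14), [41, 49).
Lengths: 3 + 8 = 11.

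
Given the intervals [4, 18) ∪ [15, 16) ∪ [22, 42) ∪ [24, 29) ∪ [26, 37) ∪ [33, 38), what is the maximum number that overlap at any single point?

At 26, 3 of the intervals are simultaneously active.
No point has more.

3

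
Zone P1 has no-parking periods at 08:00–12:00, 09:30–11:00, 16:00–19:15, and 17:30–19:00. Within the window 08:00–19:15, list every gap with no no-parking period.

Covered (merged): 08:00–12:00, 16:00–19:15.
Gaps within 08:00–19:15: 12:00–16:00.

12:00–16:00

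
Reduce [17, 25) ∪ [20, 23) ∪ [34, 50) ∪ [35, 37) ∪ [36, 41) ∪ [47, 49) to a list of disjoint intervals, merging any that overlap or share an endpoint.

[17, 25) ∪ [34, 50)

[20, 23) overlaps/touches [17, 25) → extend to [17, 25).
[34, 50) is disjoint → start new block.
[35, 37) overlaps/touches [34, 50) → extend to [34, 50).
[36, 41) overlaps/touches [34, 50) → extend to [34, 50).
[47, 49) overlaps/touches [34, 50) → extend to [34, 50).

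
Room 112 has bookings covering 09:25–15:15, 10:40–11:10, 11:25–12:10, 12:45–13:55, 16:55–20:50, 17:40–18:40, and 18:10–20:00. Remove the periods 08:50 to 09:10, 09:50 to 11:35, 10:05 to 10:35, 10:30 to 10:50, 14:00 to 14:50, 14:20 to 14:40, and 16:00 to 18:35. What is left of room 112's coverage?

09:25-09:50, 11:35-14:00, 14:50-15:15, 18:35-20:50

First set merges to 09:25-15:15, 16:55-20:50.
Second set merges to 08:50-09:10, 09:50-11:35, 14:00-14:50, 16:00-18:35.
09:25-15:15 minus B → 09:25-09:50, 11:35-14:00, 14:50-15:15.
16:55-20:50 minus B → 18:35-20:50.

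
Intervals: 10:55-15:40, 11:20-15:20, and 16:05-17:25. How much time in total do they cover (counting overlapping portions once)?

6 h 5 min

Merged: 10:55–15:40, 16:05–17:25.
Lengths: 4 h 45 min + 1 h 20 min = 6 h 5 min.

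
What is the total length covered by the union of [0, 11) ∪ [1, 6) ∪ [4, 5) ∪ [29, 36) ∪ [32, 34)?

18

Merged: [0, 11), [29, 36).
Lengths: 11 + 7 = 18.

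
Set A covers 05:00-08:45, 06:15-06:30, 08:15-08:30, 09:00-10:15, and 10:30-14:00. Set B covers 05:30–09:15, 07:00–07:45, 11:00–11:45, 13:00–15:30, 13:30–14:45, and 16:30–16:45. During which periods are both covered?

05:30–08:45, 09:00–09:15, 11:00–11:45, 13:00–14:00

Merge the first list: 05:00–08:45, 09:00–10:15, 10:30–14:00.
Merge the second list: 05:30–09:15, 11:00–11:45, 13:00–15:30, 16:30–16:45.
05:00–08:45 ∩ B → 05:30–08:45.
09:00–10:15 ∩ B → 09:00–09:15.
10:30–14:00 ∩ B → 11:00–11:45, 13:00–14:00.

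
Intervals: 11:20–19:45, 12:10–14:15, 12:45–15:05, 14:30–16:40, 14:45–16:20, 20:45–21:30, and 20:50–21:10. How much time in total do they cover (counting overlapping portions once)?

Merged: 11:20–19:45, 20:45–21:30.
Lengths: 8 h 25 min + 45 min = 9 h 10 min.

9 h 10 min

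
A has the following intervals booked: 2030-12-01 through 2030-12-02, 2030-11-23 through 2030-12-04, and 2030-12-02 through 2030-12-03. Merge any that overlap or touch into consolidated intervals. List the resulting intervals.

Sort by start: 2030-11-23 through 2030-12-04, 2030-12-01 through 2030-12-02, 2030-12-02 through 2030-12-03.
2030-12-01 through 2030-12-02 overlaps/touches 2030-11-23 through 2030-12-04 → extend to 2030-11-23 through 2030-12-04.
2030-12-02 through 2030-12-03 overlaps/touches 2030-11-23 through 2030-12-04 → extend to 2030-11-23 through 2030-12-04.

2030-11-23 through 2030-12-04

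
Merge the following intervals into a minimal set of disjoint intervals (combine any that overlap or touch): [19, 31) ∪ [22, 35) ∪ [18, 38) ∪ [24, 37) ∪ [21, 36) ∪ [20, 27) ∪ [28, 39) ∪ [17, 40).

Sort by start: [17, 40), [18, 38), [19, 31), [20, 27), [21, 36), [22, 35), [24, 37), [28, 39).
[18, 38) overlaps/touches [17, 40) → extend to [17, 40).
[19, 31) overlaps/touches [17, 40) → extend to [17, 40).
[20, 27) overlaps/touches [17, 40) → extend to [17, 40).
[21, 36) overlaps/touches [17, 40) → extend to [17, 40).
[22, 35) overlaps/touches [17, 40) → extend to [17, 40).
[24, 37) overlaps/touches [17, 40) → extend to [17, 40).
[28, 39) overlaps/touches [17, 40) → extend to [17, 40).

[17, 40)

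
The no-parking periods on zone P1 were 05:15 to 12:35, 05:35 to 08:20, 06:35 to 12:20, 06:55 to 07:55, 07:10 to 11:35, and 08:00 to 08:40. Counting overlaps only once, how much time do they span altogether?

Merged: 05:15–12:35.
Length: 7 h 20 min.

7 h 20 min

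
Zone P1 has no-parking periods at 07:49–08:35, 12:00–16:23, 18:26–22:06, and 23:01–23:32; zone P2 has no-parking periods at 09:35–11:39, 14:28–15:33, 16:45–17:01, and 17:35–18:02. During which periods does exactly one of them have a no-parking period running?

07:49–08:35, 09:35–11:39, 12:00–14:28, 15:33–16:23, 16:45–17:01, 17:35–18:02, 18:26–22:06, 23:01–23:32

A \ B = 07:49–08:35, 12:00–14:28, 15:33–16:23, 18:26–22:06, 23:01–23:32.
B \ A = 09:35–11:39, 16:45–17:01, 17:35–18:02.
Union of the two gives the symmetric difference.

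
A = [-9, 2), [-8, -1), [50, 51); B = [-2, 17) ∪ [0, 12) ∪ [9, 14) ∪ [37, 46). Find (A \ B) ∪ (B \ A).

A, merged: [-9, 2), [50, 51).
B, merged: [-2, 17), [37, 46).
Only in the first: [-9, -2), [50, 51).
Only in the second: [2, 17), [37, 46).
Together these are the periods covered by exactly one.

[-9, -2) ∪ [2, 17) ∪ [37, 46) ∪ [50, 51)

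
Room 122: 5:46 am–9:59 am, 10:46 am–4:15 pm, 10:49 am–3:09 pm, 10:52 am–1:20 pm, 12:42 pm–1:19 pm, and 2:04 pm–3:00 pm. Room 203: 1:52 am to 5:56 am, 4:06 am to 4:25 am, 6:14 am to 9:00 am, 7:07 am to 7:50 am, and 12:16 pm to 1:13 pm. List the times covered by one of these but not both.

First set merges to 5:46 am–9:59 am, 10:46 am–4:15 pm.
Second set merges to 1:52 am–5:56 am, 6:14 am–9:00 am, 12:16 pm–1:13 pm.
Only in the first: 5:56 am–6:14 am, 9:00 am–9:59 am, 10:46 am–12:16 pm, 1:13 pm–4:15 pm.
Only in the second: 1:52 am–5:46 am.
Together these are the periods covered by exactly one.

1:52 am–5:46 am, 5:56 am–6:14 am, 9:00 am–9:59 am, 10:46 am–12:16 pm, 1:13 pm–4:15 pm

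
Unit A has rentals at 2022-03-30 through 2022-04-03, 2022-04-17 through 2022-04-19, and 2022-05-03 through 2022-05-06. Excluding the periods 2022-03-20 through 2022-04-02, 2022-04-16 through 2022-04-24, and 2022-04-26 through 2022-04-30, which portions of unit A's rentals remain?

2022-03-30 through 2022-04-03 \ B = 2022-04-03 through 2022-04-03.
2022-04-17 through 2022-04-19: entirely removed.
2022-05-03 through 2022-05-06: nothing removed.

2022-04-03 through 2022-04-03, 2022-05-03 through 2022-05-06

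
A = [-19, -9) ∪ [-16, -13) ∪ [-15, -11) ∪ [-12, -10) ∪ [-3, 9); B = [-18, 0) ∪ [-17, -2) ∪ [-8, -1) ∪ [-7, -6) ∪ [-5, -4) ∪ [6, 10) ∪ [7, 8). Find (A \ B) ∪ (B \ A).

Merge the first list: [-19, -9), [-3, 9).
Merge the second list: [-18, 0), [6, 10).
A \ B = [-19, -18), [0, 6).
B \ A = [-9, -3), [9, 10).
Union of the two gives the symmetric difference.

[-19, -18) ∪ [-9, -3) ∪ [0, 6) ∪ [9, 10)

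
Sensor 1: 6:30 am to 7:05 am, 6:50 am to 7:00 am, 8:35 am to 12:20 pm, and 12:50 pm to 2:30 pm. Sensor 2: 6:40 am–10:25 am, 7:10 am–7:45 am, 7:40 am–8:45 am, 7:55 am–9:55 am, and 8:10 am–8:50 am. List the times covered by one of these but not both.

A, merged: 6:30 am-7:05 am, 8:35 am-12:20 pm, 12:50 pm-2:30 pm.
B, merged: 6:40 am-10:25 am.
Only in the first: 6:30 am-6:40 am, 10:25 am-12:20 pm, 12:50 pm-2:30 pm.
Only in the second: 7:05 am-8:35 am.
Together these are the periods covered by exactly one.

6:30 am-6:40 am, 7:05 am-8:35 am, 10:25 am-12:20 pm, 12:50 pm-2:30 pm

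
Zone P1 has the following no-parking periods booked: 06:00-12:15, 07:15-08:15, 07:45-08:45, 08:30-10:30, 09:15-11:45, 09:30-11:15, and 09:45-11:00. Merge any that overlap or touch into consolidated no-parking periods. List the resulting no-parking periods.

07:15–08:15 overlaps/touches 06:00–12:15 → extend to 06:00–12:15.
07:45–08:45 overlaps/touches 06:00–12:15 → extend to 06:00–12:15.
08:30–10:30 overlaps/touches 06:00–12:15 → extend to 06:00–12:15.
09:15–11:45 overlaps/touches 06:00–12:15 → extend to 06:00–12:15.
09:30–11:15 overlaps/touches 06:00–12:15 → extend to 06:00–12:15.
09:45–11:00 overlaps/touches 06:00–12:15 → extend to 06:00–12:15.

06:00–12:15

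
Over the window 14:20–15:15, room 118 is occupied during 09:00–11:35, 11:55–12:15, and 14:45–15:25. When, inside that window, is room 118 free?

The merged coverage is 09:00–11:35, 11:55–12:15, 14:45–15:25.
Gaps within 14:20–15:15: 14:20–14:45.

14:20–14:45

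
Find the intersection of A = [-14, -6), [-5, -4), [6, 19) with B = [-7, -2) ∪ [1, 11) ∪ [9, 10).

[-7, -6) ∪ [-5, -4) ∪ [6, 11)

Second set merges to [-7, -2), [1, 11).
[-14, -6) meets the second set on [-7, -6).
[-5, -4) meets the second set on [-5, -4).
[6, 19) meets the second set on [6, 11).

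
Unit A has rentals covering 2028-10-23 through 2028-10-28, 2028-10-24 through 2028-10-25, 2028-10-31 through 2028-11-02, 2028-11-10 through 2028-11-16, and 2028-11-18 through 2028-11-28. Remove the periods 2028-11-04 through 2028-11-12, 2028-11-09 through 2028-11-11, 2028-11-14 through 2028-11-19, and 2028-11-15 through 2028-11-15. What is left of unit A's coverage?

2028-10-23 through 2028-10-28, 2028-10-31 through 2028-11-02, 2028-11-13 through 2028-11-13, 2028-11-20 through 2028-11-28

A, merged: 2028-10-23 through 2028-10-28, 2028-10-31 through 2028-11-02, 2028-11-10 through 2028-11-16, 2028-11-18 through 2028-11-28.
B, merged: 2028-11-04 through 2028-11-12, 2028-11-14 through 2028-11-19.
2028-10-23 through 2028-10-28: no B overlap → unchanged.
2028-10-31 through 2028-11-02: no B overlap → unchanged.
2028-11-10 through 2028-11-16 minus B → 2028-11-13 through 2028-11-13.
2028-11-18 through 2028-11-28 minus B → 2028-11-20 through 2028-11-28.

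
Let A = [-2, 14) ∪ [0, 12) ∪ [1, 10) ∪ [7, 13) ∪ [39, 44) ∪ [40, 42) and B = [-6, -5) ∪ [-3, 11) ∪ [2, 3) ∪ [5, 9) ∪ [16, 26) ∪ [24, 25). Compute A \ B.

A, merged: [-2, 14), [39, 44).
B, merged: [-6, -5), [-3, 11), [16, 26).
[-2, 14) \ B = [11, 14).
[39, 44): nothing removed.

[11, 14) ∪ [39, 44)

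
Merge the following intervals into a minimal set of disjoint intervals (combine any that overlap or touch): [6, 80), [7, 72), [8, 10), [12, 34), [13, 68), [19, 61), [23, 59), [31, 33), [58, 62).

[6, 80)

[7, 72) overlaps/touches [6, 80) → extend to [6, 80).
[8, 10) overlaps/touches [6, 80) → extend to [6, 80).
[12, 34) overlaps/touches [6, 80) → extend to [6, 80).
[13, 68) overlaps/touches [6, 80) → extend to [6, 80).
[19, 61) overlaps/touches [6, 80) → extend to [6, 80).
[23, 59) overlaps/touches [6, 80) → extend to [6, 80).
[31, 33) overlaps/touches [6, 80) → extend to [6, 80).
[58, 62) overlaps/touches [6, 80) → extend to [6, 80).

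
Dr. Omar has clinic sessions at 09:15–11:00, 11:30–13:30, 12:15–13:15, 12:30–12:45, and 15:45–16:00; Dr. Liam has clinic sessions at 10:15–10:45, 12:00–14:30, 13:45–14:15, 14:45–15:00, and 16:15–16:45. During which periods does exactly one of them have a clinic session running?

A, merged: 09:15–11:00, 11:30–13:30, 15:45–16:00.
B, merged: 10:15–10:45, 12:00–14:30, 14:45–15:00, 16:15–16:45.
A but not B: 09:15–10:15, 10:45–11:00, 11:30–12:00, 15:45–16:00.
B but not A: 13:30–14:30, 14:45–15:00, 16:15–16:45.
Combining gives A △ B.

09:15–10:15, 10:45–11:00, 11:30–12:00, 13:30–14:30, 14:45–15:00, 15:45–16:00, 16:15–16:45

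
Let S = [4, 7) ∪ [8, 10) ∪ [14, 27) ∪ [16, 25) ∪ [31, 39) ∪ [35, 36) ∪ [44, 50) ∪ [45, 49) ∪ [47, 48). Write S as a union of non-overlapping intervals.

[8, 10) is disjoint → start new block.
[14, 27) is disjoint → start new block.
[16, 25) overlaps/touches [14, 27) → extend to [14, 27).
[31, 39) is disjoint → start new block.
[35, 36) overlaps/touches [31, 39) → extend to [31, 39).
[44, 50) is disjoint → start new block.
[45, 49) overlaps/touches [44, 50) → extend to [44, 50).
[47, 48) overlaps/touches [44, 50) → extend to [44, 50).

[4, 7) ∪ [8, 10) ∪ [14, 27) ∪ [31, 39) ∪ [44, 50)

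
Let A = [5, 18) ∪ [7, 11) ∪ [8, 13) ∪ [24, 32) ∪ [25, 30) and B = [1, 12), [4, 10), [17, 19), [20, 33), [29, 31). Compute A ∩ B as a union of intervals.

A, merged: [5, 18), [24, 32).
B, merged: [1, 12), [17, 19), [20, 33).
[5, 18) ∩ B → [5, 12), [17, 18).
[24, 32) ∩ B → [24, 32).

[5, 12) ∪ [17, 18) ∪ [24, 32)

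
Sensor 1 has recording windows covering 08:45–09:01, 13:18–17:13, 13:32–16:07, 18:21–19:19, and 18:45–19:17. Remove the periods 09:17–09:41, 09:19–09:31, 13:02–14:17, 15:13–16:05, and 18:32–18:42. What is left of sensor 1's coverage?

08:45–09:01, 14:17–15:13, 16:05–17:13, 18:21–18:32, 18:42–19:19

First set merges to 08:45–09:01, 13:18–17:13, 18:21–19:19.
Second set merges to 09:17–09:41, 13:02–14:17, 15:13–16:05, 18:32–18:42.
08:45–09:01: nothing removed.
13:18–17:13 \ B = 14:17–15:13, 16:05–17:13.
18:21–19:19 \ B = 18:21–18:32, 18:42–19:19.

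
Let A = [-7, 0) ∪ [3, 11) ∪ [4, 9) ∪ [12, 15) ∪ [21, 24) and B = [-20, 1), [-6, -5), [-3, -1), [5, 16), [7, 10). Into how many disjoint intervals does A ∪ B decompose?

A, merged: [-7, 0), [3, 11), [12, 15), [21, 24).
B, merged: [-20, 1), [5, 16).
A ∪ B = [-20, 1), [3, 16), [21, 24).
That is 3 disjoint pieces.

3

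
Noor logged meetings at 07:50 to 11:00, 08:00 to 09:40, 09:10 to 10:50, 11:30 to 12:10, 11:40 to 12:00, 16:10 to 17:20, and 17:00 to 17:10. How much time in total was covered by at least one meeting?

Merged: 07:50–11:00, 11:30–12:10, 16:10–17:20.
Lengths: 3 h 10 min + 40 min + 1 h 10 min = 5 h.

5 h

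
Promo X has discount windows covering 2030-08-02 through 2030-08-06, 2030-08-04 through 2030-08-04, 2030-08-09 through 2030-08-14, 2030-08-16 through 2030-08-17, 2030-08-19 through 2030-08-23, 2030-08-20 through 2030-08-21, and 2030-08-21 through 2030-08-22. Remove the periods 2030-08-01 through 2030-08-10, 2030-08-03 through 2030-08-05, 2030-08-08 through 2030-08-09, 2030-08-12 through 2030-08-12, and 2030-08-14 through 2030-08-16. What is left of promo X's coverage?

2030-08-11 through 2030-08-11, 2030-08-13 through 2030-08-13, 2030-08-17 through 2030-08-17, 2030-08-19 through 2030-08-23

A, merged: 2030-08-02 through 2030-08-06, 2030-08-09 through 2030-08-14, 2030-08-16 through 2030-08-17, 2030-08-19 through 2030-08-23.
B, merged: 2030-08-01 through 2030-08-10, 2030-08-12 through 2030-08-12, 2030-08-14 through 2030-08-16.
2030-08-02 through 2030-08-06: entirely removed.
2030-08-09 through 2030-08-14 \ B = 2030-08-11 through 2030-08-11, 2030-08-13 through 2030-08-13.
2030-08-16 through 2030-08-17 \ B = 2030-08-17 through 2030-08-17.
2030-08-19 through 2030-08-23: nothing removed.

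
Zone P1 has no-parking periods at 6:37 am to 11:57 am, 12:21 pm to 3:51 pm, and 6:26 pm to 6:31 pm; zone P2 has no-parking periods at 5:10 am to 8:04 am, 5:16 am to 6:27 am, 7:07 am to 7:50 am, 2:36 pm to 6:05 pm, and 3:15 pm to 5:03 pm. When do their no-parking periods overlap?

Second set merges to 5:10 am–8:04 am, 2:36 pm–6:05 pm.
6:37 am–11:57 am meets the second set on 6:37 am–8:04 am.
12:21 pm–3:51 pm meets the second set on 2:36 pm–3:51 pm.
6:26 pm–6:31 pm: no overlap with the second set.

6:37 am–8:04 am, 2:36 pm–3:51 pm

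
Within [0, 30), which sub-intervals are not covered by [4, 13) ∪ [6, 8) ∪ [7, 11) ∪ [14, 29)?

[0, 4) ∪ [13, 14) ∪ [29, 30)

The merged coverage is [4, 13), [14, 29).
Uncovered inside [0, 30): [0, 4), [13, 14), [29, 30).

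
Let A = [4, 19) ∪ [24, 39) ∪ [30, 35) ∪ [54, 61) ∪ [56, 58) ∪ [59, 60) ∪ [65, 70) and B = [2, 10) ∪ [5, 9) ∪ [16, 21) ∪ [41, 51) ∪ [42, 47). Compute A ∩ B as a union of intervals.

[4, 10) ∪ [16, 19)

A, merged: [4, 19), [24, 39), [54, 61), [65, 70).
B, merged: [2, 10), [16, 21), [41, 51).
[4, 19) overlaps B on [4, 10), [16, 19).
[24, 39) falls entirely outside B.
[54, 61) falls entirely outside B.
[65, 70) falls entirely outside B.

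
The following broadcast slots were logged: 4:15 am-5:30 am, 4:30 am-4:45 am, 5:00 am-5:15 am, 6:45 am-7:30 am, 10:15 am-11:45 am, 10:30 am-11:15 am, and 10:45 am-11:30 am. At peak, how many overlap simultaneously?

3

At 10:45 am, 3 of the intervals are simultaneously active.
No point has more.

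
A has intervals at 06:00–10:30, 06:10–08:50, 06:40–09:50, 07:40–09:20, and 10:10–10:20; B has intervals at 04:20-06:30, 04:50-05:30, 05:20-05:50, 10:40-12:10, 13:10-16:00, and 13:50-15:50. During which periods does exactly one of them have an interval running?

04:20–06:00, 06:30–10:30, 10:40–12:10, 13:10–16:00

A, merged: 06:00–10:30.
B, merged: 04:20–06:30, 10:40–12:10, 13:10–16:00.
Only in the first: 06:30–10:30.
Only in the second: 04:20–06:00, 10:40–12:10, 13:10–16:00.
Together these are the periods covered by exactly one.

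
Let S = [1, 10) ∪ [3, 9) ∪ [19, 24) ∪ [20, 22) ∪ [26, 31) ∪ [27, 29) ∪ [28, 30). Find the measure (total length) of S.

Merged: [1, 10), [19, 24), [26, 31).
Lengths: 9 + 5 + 5 = 19.

19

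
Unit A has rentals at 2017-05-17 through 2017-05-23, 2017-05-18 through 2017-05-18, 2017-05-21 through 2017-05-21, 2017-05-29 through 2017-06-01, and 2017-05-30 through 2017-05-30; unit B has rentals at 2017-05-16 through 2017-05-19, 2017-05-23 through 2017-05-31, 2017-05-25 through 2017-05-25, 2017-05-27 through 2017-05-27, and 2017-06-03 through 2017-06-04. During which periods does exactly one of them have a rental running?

First set merges to 2017-05-17 through 2017-05-23, 2017-05-29 through 2017-06-01.
Second set merges to 2017-05-16 through 2017-05-19, 2017-05-23 through 2017-05-31, 2017-06-03 through 2017-06-04.
A but not B: 2017-05-20 through 2017-05-22, 2017-06-01 through 2017-06-01.
B but not A: 2017-05-16 through 2017-05-16, 2017-05-24 through 2017-05-28, 2017-06-03 through 2017-06-04.
Combining gives A △ B.

2017-05-16 through 2017-05-16, 2017-05-20 through 2017-05-22, 2017-05-24 through 2017-05-28, 2017-06-01 through 2017-06-01, 2017-06-03 through 2017-06-04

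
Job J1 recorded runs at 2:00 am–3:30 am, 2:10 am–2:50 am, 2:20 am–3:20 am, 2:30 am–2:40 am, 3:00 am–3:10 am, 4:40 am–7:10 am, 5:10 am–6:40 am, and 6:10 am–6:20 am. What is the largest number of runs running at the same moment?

Sweep endpoints in order; track running count of active intervals.
Peak of 4 reached at 2:30 am.

4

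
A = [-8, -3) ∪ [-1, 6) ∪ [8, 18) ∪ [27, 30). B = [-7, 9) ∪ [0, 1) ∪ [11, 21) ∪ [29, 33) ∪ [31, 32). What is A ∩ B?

[-7, -3) ∪ [-1, 6) ∪ [8, 9) ∪ [11, 18) ∪ [29, 30)

B, merged: [-7, 9), [11, 21), [29, 33).
[-8, -3) overlaps B on [-7, -3).
[-1, 6) overlaps B on [-1, 6).
[8, 18) overlaps B on [8, 9), [11, 18).
[27, 30) overlaps B on [29, 30).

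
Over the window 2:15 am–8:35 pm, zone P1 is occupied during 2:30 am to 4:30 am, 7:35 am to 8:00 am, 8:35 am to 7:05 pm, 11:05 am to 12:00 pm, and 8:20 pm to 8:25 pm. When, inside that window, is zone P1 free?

2:15 am-2:30 am, 4:30 am-7:35 am, 8:00 am-8:35 am, 7:05 pm-8:20 pm, 8:25 pm-8:35 pm

The merged coverage is 2:30 am-4:30 am, 7:35 am-8:00 am, 8:35 am-7:05 pm, 8:20 pm-8:25 pm.
Gaps within 2:15 am-8:35 pm: 2:15 am-2:30 am, 4:30 am-7:35 am, 8:00 am-8:35 am, 7:05 pm-8:20 pm, 8:25 pm-8:35 pm.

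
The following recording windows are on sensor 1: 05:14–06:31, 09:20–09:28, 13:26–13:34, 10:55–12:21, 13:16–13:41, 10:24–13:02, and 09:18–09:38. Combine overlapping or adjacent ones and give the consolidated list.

05:14–06:31, 09:18–09:38, 10:24–13:02, 13:16–13:41

Sort by start: 05:14–06:31, 09:18–09:38, 09:20–09:28, 10:24–13:02, 10:55–12:21, 13:16–13:41, 13:26–13:34.
09:18–09:38 is disjoint → start new block.
09:20–09:28 overlaps/touches 09:18–09:38 → extend to 09:18–09:38.
10:24–13:02 is disjoint → start new block.
10:55–12:21 overlaps/touches 10:24–13:02 → extend to 10:24–13:02.
13:16–13:41 is disjoint → start new block.
13:26–13:34 overlaps/touches 13:16–13:41 → extend to 13:16–13:41.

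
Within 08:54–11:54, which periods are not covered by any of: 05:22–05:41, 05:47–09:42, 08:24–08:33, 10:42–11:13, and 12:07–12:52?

09:42–10:42, 11:13–11:54

Covered (merged): 05:22–05:41, 05:47–09:42, 10:42–11:13, 12:07–12:52.
Gaps within 08:54–11:54: 09:42–10:42, 11:13–11:54.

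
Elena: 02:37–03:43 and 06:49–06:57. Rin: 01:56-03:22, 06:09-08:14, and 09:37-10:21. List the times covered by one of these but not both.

A but not B: 03:22-03:43.
B but not A: 01:56-02:37, 06:09-06:49, 06:57-08:14, 09:37-10:21.
Combining gives A △ B.

01:56-02:37, 03:22-03:43, 06:09-06:49, 06:57-08:14, 09:37-10:21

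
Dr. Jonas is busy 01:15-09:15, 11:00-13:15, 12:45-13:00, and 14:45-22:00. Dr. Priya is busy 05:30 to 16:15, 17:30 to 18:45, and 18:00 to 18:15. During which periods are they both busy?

First set merges to 01:15–09:15, 11:00–13:15, 14:45–22:00.
Second set merges to 05:30–16:15, 17:30–18:45.
01:15–09:15 meets the second set on 05:30–09:15.
11:00–13:15 meets the second set on 11:00–13:15.
14:45–22:00 meets the second set on 14:45–16:15, 17:30–18:45.

05:30–09:15, 11:00–13:15, 14:45–16:15, 17:30–18:45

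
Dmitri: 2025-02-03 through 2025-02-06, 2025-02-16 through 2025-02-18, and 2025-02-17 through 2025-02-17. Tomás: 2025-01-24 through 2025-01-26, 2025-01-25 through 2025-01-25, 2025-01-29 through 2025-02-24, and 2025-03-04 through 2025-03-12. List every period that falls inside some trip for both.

2025-02-03 through 2025-02-06, 2025-02-16 through 2025-02-18

A, merged: 2025-02-03 through 2025-02-06, 2025-02-16 through 2025-02-18.
B, merged: 2025-01-24 through 2025-01-26, 2025-01-29 through 2025-02-24, 2025-03-04 through 2025-03-12.
2025-02-03 through 2025-02-06 overlaps B on 2025-02-03 through 2025-02-06.
2025-02-16 through 2025-02-18 overlaps B on 2025-02-16 through 2025-02-18.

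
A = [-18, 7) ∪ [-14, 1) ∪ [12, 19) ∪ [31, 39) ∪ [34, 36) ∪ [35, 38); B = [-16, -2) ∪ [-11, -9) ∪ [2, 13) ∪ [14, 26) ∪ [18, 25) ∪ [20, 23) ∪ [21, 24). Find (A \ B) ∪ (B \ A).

[-18, -16) ∪ [-2, 2) ∪ [7, 12) ∪ [13, 14) ∪ [19, 26) ∪ [31, 39)

A, merged: [-18, 7), [12, 19), [31, 39).
B, merged: [-16, -2), [2, 13), [14, 26).
Only in the first: [-18, -16), [-2, 2), [13, 14), [31, 39).
Only in the second: [7, 12), [19, 26).
Together these are the periods covered by exactly one.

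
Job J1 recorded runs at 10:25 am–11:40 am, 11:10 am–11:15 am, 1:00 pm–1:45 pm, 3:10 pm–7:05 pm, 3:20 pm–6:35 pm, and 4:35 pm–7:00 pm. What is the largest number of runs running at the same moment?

3

At 4:35 pm, 3 of the intervals are simultaneously active.
No point has more.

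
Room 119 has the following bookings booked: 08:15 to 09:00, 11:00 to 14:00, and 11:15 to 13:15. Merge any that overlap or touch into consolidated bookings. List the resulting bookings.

08:15–09:00, 11:00–14:00

11:00–14:00 is disjoint → start new block.
11:15–13:15 overlaps/touches 11:00–14:00 → extend to 11:00–14:00.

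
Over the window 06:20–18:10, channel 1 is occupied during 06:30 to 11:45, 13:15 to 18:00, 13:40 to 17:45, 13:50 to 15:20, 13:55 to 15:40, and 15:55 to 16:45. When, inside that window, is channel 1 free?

06:20-06:30, 11:45-13:15, 18:00-18:10

The merged coverage is 06:30-11:45, 13:15-18:00.
Complement within 06:20-18:10: 06:20-06:30, 11:45-13:15, 18:00-18:10.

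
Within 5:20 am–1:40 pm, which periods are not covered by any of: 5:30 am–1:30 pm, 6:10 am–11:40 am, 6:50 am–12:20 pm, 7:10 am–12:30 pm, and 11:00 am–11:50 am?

The merged coverage is 5:30 am-1:30 pm.
Uncovered inside 5:20 am-1:40 pm: 5:20 am-5:30 am, 1:30 pm-1:40 pm.

5:20 am-5:30 am, 1:30 pm-1:40 pm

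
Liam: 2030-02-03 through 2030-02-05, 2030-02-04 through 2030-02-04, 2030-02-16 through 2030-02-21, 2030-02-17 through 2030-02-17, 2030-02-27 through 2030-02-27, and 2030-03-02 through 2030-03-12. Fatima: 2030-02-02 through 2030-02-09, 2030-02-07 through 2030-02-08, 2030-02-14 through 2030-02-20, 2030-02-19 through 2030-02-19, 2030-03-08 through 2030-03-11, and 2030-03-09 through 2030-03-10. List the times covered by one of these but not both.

A, merged: 2030-02-03 through 2030-02-05, 2030-02-16 through 2030-02-21, 2030-02-27 through 2030-02-27, 2030-03-02 through 2030-03-12.
B, merged: 2030-02-02 through 2030-02-09, 2030-02-14 through 2030-02-20, 2030-03-08 through 2030-03-11.
Only in the first: 2030-02-21 through 2030-02-21, 2030-02-27 through 2030-02-27, 2030-03-02 through 2030-03-07, 2030-03-12 through 2030-03-12.
Only in the second: 2030-02-02 through 2030-02-02, 2030-02-06 through 2030-02-09, 2030-02-14 through 2030-02-15.
Together these are the periods covered by exactly one.

2030-02-02 through 2030-02-02, 2030-02-06 through 2030-02-09, 2030-02-14 through 2030-02-15, 2030-02-21 through 2030-02-21, 2030-02-27 through 2030-02-27, 2030-03-02 through 2030-03-07, 2030-03-12 through 2030-03-12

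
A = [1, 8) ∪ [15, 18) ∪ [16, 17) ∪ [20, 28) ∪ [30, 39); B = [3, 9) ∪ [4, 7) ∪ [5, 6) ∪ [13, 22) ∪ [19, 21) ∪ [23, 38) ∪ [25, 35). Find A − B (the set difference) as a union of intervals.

[1, 3) ∪ [22, 23) ∪ [38, 39)

A, merged: [1, 8), [15, 18), [20, 28), [30, 39).
B, merged: [3, 9), [13, 22), [23, 38).
[1, 8) minus B → [1, 3).
[15, 18): fully covered by B → removed.
[20, 28) minus B → [22, 23).
[30, 39) minus B → [38, 39).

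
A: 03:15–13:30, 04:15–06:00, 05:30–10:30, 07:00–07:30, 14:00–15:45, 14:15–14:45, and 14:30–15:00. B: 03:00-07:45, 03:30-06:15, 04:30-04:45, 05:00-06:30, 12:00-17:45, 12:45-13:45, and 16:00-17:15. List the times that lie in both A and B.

03:15-07:45, 12:00-13:30, 14:00-15:45

First set merges to 03:15-13:30, 14:00-15:45.
Second set merges to 03:00-07:45, 12:00-17:45.
03:15-13:30 ∩ B → 03:15-07:45, 12:00-13:30.
14:00-15:45 ∩ B → 14:00-15:45.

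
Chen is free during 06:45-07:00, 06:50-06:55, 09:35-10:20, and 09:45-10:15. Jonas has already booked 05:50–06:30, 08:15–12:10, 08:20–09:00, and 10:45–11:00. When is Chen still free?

06:45–07:00

A, merged: 06:45–07:00, 09:35–10:20.
B, merged: 05:50–06:30, 08:15–12:10.
06:45–07:00 is untouched.
09:35–10:20 lies entirely inside B → drops out.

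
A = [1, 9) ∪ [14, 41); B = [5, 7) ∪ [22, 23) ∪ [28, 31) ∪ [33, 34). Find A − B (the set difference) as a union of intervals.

[1, 5) ∪ [7, 9) ∪ [14, 22) ∪ [23, 28) ∪ [31, 33) ∪ [34, 41)

[1, 9) with B removed leaves [1, 5), [7, 9).
[14, 41) with B removed leaves [14, 22), [23, 28), [31, 33), [34, 41).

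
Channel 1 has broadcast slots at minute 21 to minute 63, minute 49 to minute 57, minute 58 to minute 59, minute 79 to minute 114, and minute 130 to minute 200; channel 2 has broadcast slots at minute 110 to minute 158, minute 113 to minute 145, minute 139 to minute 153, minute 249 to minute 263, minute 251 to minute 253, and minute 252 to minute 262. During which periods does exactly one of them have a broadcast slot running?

minute 21 to minute 63, minute 79 to minute 110, minute 114 to minute 130, minute 158 to minute 200, minute 249 to minute 263

First set merges to minute 21 to minute 63, minute 79 to minute 114, minute 130 to minute 200.
Second set merges to minute 110 to minute 158, minute 249 to minute 263.
A \ B = minute 21 to minute 63, minute 79 to minute 110, minute 158 to minute 200.
B \ A = minute 114 to minute 130, minute 249 to minute 263.
Union of the two gives the symmetric difference.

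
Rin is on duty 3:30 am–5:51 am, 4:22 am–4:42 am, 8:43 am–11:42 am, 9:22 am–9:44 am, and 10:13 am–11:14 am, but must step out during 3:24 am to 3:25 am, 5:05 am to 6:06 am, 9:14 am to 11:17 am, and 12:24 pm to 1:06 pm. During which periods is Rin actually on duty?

3:30 am-5:05 am, 8:43 am-9:14 am, 11:17 am-11:42 am

First set merges to 3:30 am-5:51 am, 8:43 am-11:42 am.
3:30 am-5:51 am minus B → 3:30 am-5:05 am.
8:43 am-11:42 am minus B → 8:43 am-9:14 am, 11:17 am-11:42 am.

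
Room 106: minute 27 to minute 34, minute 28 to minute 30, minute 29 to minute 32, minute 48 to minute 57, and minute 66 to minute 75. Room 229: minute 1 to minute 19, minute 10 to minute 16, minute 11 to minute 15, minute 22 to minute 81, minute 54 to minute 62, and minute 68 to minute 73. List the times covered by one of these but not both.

minute 1 to minute 19, minute 22 to minute 27, minute 34 to minute 48, minute 57 to minute 66, minute 75 to minute 81

Merge the first list: minute 27 to minute 34, minute 48 to minute 57, minute 66 to minute 75.
Merge the second list: minute 1 to minute 19, minute 22 to minute 81.
A but not B: none.
B but not A: minute 1 to minute 19, minute 22 to minute 27, minute 34 to minute 48, minute 57 to minute 66, minute 75 to minute 81.
Combining gives A △ B.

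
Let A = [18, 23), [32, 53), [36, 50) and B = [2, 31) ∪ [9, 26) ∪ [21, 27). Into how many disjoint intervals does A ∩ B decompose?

1

A, merged: [18, 23), [32, 53).
B, merged: [2, 31).
A ∩ B = [18, 23).
That is 1 disjoint piece.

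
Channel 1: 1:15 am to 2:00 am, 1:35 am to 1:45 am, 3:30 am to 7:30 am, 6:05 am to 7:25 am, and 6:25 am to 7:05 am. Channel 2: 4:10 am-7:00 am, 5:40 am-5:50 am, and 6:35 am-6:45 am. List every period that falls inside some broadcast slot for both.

A, merged: 1:15 am–2:00 am, 3:30 am–7:30 am.
B, merged: 4:10 am–7:00 am.
1:15 am–2:00 am falls entirely outside B.
3:30 am–7:30 am overlaps B on 4:10 am–7:00 am.

4:10 am–7:00 am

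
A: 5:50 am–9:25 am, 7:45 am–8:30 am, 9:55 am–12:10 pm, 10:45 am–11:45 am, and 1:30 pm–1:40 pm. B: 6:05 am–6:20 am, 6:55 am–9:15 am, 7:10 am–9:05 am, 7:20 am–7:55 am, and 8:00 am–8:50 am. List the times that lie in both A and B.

A, merged: 5:50 am–9:25 am, 9:55 am–12:10 pm, 1:30 pm–1:40 pm.
B, merged: 6:05 am–6:20 am, 6:55 am–9:15 am.
5:50 am–9:25 am ∩ B → 6:05 am–6:20 am, 6:55 am–9:15 am.
9:55 am–12:10 pm meets no B interval.
1:30 pm–1:40 pm meets no B interval.

6:05 am–6:20 am, 6:55 am–9:15 am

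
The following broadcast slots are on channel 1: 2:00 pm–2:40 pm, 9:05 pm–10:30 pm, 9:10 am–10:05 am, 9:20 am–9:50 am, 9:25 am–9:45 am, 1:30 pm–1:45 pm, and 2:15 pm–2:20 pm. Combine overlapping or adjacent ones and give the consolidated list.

9:10 am–10:05 am, 1:30 pm–1:45 pm, 2:00 pm–2:40 pm, 9:05 pm–10:30 pm

Sort by start: 9:10 am–10:05 am, 9:20 am–9:50 am, 9:25 am–9:45 am, 1:30 pm–1:45 pm, 2:00 pm–2:40 pm, 2:15 pm–2:20 pm, 9:05 pm–10:30 pm.
9:20 am–9:50 am overlaps/touches 9:10 am–10:05 am → extend to 9:10 am–10:05 am.
9:25 am–9:45 am overlaps/touches 9:10 am–10:05 am → extend to 9:10 am–10:05 am.
1:30 pm–1:45 pm is disjoint → start new block.
2:00 pm–2:40 pm is disjoint → start new block.
2:15 pm–2:20 pm overlaps/touches 2:00 pm–2:40 pm → extend to 2:00 pm–2:40 pm.
9:05 pm–10:30 pm is disjoint → start new block.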